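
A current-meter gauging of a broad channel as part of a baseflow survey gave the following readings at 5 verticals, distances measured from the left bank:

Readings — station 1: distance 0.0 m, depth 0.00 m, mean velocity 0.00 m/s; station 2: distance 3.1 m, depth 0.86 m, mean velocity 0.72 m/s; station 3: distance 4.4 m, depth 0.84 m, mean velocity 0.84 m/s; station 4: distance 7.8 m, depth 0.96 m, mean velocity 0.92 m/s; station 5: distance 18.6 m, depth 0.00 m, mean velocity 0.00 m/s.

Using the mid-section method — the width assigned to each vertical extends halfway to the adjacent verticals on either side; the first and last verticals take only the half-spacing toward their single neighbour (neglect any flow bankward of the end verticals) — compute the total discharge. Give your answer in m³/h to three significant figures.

33400 m³/h

w_2 = (4.4 − 0.0)/2 = 2.2 m; q_2 = 0.72 × 0.86 × 2.2 = 1.362 m³/s
w_3 = (7.8 − 3.1)/2 = 2.35 m; q_3 = 0.84 × 0.84 × 2.35 = 1.658 m³/s
w_4 = (18.6 − 4.4)/2 = 7.1 m; q_4 = 0.92 × 0.96 × 7.1 = 6.271 m³/s
Stations 1, 5 contribute zero (depth or velocity is 0).
Q = Σ qᵢ = 9.291 m³/s
= 9.291 × 3600 = 33450 m³/h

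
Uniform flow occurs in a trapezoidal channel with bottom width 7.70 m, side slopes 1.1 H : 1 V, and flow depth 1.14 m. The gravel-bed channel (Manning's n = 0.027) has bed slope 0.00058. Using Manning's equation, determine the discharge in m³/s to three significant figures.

8.62 m³/s

A = (b + z·y)·y = (7.70 + 1.1×1.14)×1.14 = 10.21 m²
P = b + 2y√(1+z²) = 7.70 + 2×1.14×√(1+1.1²) = 11.09 m
R = A/P = 10.21/11.09 = 0.9205 m
Q = (1/n)·A·R^(2/3)·S^(1/2) = (1/0.027) × 10.21 × 0.9205^(2/3) × 0.00058^(1/2) = 8.615 m³/s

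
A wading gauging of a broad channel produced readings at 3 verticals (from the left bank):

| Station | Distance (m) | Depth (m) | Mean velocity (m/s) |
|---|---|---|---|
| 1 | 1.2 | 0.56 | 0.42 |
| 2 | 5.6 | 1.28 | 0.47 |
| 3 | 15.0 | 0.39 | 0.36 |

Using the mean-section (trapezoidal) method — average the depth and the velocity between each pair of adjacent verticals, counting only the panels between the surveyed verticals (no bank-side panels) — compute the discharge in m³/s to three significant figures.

5.06 m³/s

Panel 1-2: Δb = 4.4 m, d̄ = (0.56+1.28)/2 = 0.92, v̄ = (0.42+0.47)/2 = 0.445 → q = 4.4×0.92×0.445 = 1.801 m³/s
Panel 2-3: Δb = 9.4 m, d̄ = (1.28+0.39)/2 = 0.835, v̄ = (0.47+0.36)/2 = 0.415 → q = 9.4×0.835×0.415 = 3.257 m³/s
Q = Σ q = 5.059 m³/s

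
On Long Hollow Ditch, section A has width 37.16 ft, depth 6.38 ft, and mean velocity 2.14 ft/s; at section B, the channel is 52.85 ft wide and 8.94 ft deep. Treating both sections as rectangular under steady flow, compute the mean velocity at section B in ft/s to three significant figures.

1.07 ft/s

Q = A₁V₁ = (37.16×6.38) × 2.14 = 507.4 ft³/s
A₂ = 52.85 × 8.94 = 472.5 ft²
V₂ = Q/A₂ = 507.4/472.5 = 1.074 ft/s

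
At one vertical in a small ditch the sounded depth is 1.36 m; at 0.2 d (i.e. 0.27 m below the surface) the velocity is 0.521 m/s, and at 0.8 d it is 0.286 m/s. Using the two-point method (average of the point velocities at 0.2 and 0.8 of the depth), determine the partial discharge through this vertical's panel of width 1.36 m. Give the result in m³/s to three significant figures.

v̄ = (0.521 + 0.286) / 2 = 0.4035 m/s
q = v̄ × d × w = 0.4035 × 1.36 × 1.36 = 0.7463 m³/s

0.746 m³/s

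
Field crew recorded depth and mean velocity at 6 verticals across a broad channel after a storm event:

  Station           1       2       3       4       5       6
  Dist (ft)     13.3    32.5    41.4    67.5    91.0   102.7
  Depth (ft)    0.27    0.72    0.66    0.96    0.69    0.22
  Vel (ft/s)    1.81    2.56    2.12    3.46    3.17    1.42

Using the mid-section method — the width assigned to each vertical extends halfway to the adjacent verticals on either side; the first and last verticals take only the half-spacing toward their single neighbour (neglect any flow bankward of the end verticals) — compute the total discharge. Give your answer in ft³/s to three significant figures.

178 ft³/s

w_1 = (32.5 − 13.3)/2 = 9.6 ft; q_1 = 1.81 × 0.27 × 9.6 = 4.692 ft³/s
w_2 = (41.4 − 13.3)/2 = 14.05 ft; q_2 = 2.56 × 0.72 × 14.05 = 25.90 ft³/s
w_3 = (67.5 − 32.5)/2 = 17.5 ft; q_3 = 2.12 × 0.66 × 17.5 = 24.49 ft³/s
w_4 = (91.0 − 41.4)/2 = 24.8 ft; q_4 = 3.46 × 0.96 × 24.8 = 82.38 ft³/s
w_5 = (102.7 − 67.5)/2 = 17.6 ft; q_5 = 3.17 × 0.69 × 17.6 = 38.50 ft³/s
w_6 = (102.7 − 91.0)/2 = 5.85 ft; q_6 = 1.42 × 0.22 × 5.85 = 1.828 ft³/s
Q = Σ qᵢ = 177.8 ft³/s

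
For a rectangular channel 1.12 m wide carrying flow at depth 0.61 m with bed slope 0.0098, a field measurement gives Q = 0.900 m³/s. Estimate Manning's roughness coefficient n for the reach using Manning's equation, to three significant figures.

0.0331

A = b·y = 1.12 × 0.61 = 0.6832 m²
P = b + 2y = 1.12 + 2×0.61 = 2.340 m
R = A/P = 0.6832/2.340 = 0.2920 m
n = (1/Q)·A·R^(2/3)·S^(1/2) = (1/0.900) × 0.6832 × 0.4401 × 0.09899 = 0.03307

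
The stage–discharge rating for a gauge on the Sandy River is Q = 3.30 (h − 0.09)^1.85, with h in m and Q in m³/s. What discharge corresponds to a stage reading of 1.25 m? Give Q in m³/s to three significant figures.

Q = 3.30 × (1.25 − 0.09)^1.85 = 3.30 × 1.16^1.85 = 4.343 m³/s

4.34 m³/s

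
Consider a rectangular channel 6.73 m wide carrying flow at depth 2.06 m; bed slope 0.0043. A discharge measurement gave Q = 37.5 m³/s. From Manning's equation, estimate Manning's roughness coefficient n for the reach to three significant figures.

A = b·y = 6.73 × 2.06 = 13.86 m²
P = b + 2y = 6.73 + 2×2.06 = 10.85 m
R = A/P = 13.86/10.85 = 1.278 m
n = (1/Q)·A·R^(2/3)·S^(1/2) = (1/37.5) × 13.86 × 1.178 × 0.06557 = 0.02855

0.0285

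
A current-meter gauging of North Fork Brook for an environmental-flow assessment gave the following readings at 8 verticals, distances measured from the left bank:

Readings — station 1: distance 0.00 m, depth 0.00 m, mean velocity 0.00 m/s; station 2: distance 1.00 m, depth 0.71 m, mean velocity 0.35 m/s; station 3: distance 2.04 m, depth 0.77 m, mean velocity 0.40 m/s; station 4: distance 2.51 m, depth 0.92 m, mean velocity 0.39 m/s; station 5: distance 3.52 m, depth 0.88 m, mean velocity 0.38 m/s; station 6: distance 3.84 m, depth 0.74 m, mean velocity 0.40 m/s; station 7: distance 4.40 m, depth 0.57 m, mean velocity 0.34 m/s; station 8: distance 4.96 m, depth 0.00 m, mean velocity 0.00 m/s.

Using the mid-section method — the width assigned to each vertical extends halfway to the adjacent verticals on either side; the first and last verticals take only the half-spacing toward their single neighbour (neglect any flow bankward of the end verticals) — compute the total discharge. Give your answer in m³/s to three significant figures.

w_2 = (2.04 − 0.00)/2 = 1.02 m; q_2 = 0.35 × 0.71 × 1.02 = 0.2535 m³/s
w_3 = (2.51 − 1.00)/2 = 0.755 m; q_3 = 0.40 × 0.77 × 0.755 = 0.2325 m³/s
w_4 = (3.52 − 2.04)/2 = 0.74 m; q_4 = 0.39 × 0.92 × 0.74 = 0.2655 m³/s
w_5 = (3.84 − 2.51)/2 = 0.665 m; q_5 = 0.38 × 0.88 × 0.665 = 0.2224 m³/s
w_6 = (4.40 − 3.52)/2 = 0.44 m; q_6 = 0.40 × 0.74 × 0.44 = 0.1302 m³/s
w_7 = (4.96 − 3.84)/2 = 0.56 m; q_7 = 0.34 × 0.57 × 0.56 = 0.1085 m³/s
Stations 1, 8 contribute zero (depth or velocity is 0).
Q = Σ qᵢ = 1.213 m³/s

1.21 m³/s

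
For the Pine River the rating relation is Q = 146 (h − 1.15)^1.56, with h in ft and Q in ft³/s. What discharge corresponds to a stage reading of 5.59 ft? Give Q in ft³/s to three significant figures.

1490 ft³/s

Q = 146 × (5.59 − 1.15)^1.56 = 146 × 4.44^1.56 = 1494 ft³/s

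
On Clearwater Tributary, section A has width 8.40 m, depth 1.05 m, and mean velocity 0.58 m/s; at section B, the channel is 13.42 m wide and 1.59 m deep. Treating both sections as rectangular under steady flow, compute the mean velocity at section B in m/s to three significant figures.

Q = A₁V₁ = (8.40×1.05) × 0.58 = 5.116 m³/s
A₂ = 13.42 × 1.59 = 21.34 m²
V₂ = Q/A₂ = 5.116/21.34 = 0.2397 m/s

0.240 m/s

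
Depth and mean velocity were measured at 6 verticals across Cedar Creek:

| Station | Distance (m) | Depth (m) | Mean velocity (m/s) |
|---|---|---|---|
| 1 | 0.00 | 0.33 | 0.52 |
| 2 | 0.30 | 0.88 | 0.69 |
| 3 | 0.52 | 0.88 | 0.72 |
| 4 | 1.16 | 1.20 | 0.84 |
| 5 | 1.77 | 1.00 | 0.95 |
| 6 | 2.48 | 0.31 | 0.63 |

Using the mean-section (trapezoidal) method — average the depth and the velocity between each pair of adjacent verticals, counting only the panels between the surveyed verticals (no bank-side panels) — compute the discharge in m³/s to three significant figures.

Panel 1-2: Δb = 0.3 m, d̄ = (0.33+0.88)/2 = 0.605, v̄ = (0.52+0.69)/2 = 0.605 → q = 0.3×0.605×0.605 = 0.1098 m³/s
Panel 2-3: Δb = 0.22 m, d̄ = (0.88+0.88)/2 = 0.88, v̄ = (0.69+0.72)/2 = 0.705 → q = 0.22×0.88×0.705 = 0.1365 m³/s
Panel 3-4: Δb = 0.64 m, d̄ = (0.88+1.20)/2 = 1.04, v̄ = (0.72+0.84)/2 = 0.78 → q = 0.64×1.04×0.78 = 0.5192 m³/s
Panel 4-5: Δb = 0.61 m, d̄ = (1.20+1.00)/2 = 1.1, v̄ = (0.84+0.95)/2 = 0.895 → q = 0.61×1.1×0.895 = 0.6005 m³/s
Panel 5-6: Δb = 0.71 m, d̄ = (1.00+0.31)/2 = 0.655, v̄ = (0.95+0.63)/2 = 0.79 → q = 0.71×0.655×0.79 = 0.3674 m³/s
Q = Σ q = 1.733 m³/s

1.73 m³/s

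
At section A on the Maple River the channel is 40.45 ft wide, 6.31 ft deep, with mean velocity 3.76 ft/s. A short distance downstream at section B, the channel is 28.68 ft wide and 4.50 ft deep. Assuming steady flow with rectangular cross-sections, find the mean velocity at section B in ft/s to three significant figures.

7.44 ft/s

Q = A₁V₁ = (40.45×6.31) × 3.76 = 959.7 ft³/s
A₂ = 28.68 × 4.50 = 129.1 ft²
V₂ = Q/A₂ = 959.7/129.1 = 7.436 ft/s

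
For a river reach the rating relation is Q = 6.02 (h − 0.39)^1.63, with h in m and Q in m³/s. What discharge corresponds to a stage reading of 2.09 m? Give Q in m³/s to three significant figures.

14.3 m³/s

Q = 6.02 × (2.09 − 0.39)^1.63 = 6.02 × 1.7^1.63 = 14.30 m³/s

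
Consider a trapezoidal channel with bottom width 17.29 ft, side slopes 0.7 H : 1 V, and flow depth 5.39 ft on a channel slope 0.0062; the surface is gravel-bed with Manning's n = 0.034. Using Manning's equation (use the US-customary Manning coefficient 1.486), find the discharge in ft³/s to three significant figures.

A = (b + z·y)·y = (17.29 + 0.7×5.39)×5.39 = 113.5 ft²
P = b + 2y√(1+z²) = 17.29 + 2×5.39×√(1+0.7²) = 30.45 ft
R = A/P = 113.5/30.45 = 3.729 ft
Q = (1.486/n)·A·R^(2/3)·S^(1/2) = (1.486/0.034) × 113.5 × 3.729^(2/3) × 0.0062^(1/2) = 939.4 ft³/s

939 ft³/s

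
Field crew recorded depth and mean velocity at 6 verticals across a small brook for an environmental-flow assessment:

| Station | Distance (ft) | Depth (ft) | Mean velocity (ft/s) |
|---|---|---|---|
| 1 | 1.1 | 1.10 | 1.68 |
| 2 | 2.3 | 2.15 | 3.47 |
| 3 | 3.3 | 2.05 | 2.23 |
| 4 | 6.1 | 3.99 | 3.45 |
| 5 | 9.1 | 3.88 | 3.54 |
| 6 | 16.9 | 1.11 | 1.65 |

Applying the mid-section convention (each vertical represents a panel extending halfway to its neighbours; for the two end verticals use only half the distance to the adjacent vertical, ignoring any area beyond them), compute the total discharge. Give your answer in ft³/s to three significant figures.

w_1 = (2.3 − 1.1)/2 = 0.6 ft; q_1 = 1.68 × 1.10 × 0.6 = 1.109 ft³/s
w_2 = (3.3 − 1.1)/2 = 1.1 ft; q_2 = 3.47 × 2.15 × 1.1 = 8.207 ft³/s
w_3 = (6.1 − 2.3)/2 = 1.9 ft; q_3 = 2.23 × 2.05 × 1.9 = 8.686 ft³/s
w_4 = (9.1 − 3.3)/2 = 2.9 ft; q_4 = 3.45 × 3.99 × 2.9 = 39.92 ft³/s
w_5 = (16.9 − 6.1)/2 = 5.4 ft; q_5 = 3.54 × 3.88 × 5.4 = 74.17 ft³/s
w_6 = (16.9 − 9.1)/2 = 3.9 ft; q_6 = 1.65 × 1.11 × 3.9 = 7.143 ft³/s
Q = Σ qᵢ = 139.2 ft³/s

139 ft³/s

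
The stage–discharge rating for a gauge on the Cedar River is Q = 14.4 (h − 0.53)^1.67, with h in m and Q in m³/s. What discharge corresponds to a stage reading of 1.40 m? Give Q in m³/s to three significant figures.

11.4 m³/s

Q = 14.4 × (1.40 − 0.53)^1.67 = 14.4 × 0.87^1.67 = 11.41 m³/s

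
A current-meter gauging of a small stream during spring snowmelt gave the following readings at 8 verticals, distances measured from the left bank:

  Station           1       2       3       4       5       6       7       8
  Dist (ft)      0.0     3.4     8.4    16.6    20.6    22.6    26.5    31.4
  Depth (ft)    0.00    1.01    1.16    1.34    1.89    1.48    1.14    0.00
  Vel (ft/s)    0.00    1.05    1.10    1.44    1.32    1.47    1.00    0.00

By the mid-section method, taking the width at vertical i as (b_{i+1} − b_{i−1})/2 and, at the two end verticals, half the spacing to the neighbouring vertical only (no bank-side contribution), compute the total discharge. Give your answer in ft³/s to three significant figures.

43.6 ft³/s

w_2 = (8.4 − 0.0)/2 = 4.2 ft; q_2 = 1.05 × 1.01 × 4.2 = 4.454 ft³/s
w_3 = (16.6 − 3.4)/2 = 6.6 ft; q_3 = 1.10 × 1.16 × 6.6 = 8.422 ft³/s
w_4 = (20.6 − 8.4)/2 = 6.1 ft; q_4 = 1.44 × 1.34 × 6.1 = 11.77 ft³/s
w_5 = (22.6 − 16.6)/2 = 3 ft; q_5 = 1.32 × 1.89 × 3 = 7.484 ft³/s
w_6 = (26.5 − 20.6)/2 = 2.95 ft; q_6 = 1.47 × 1.48 × 2.95 = 6.418 ft³/s
w_7 = (31.4 − 22.6)/2 = 4.4 ft; q_7 = 1.00 × 1.14 × 4.4 = 5.016 ft³/s
Stations 1, 8 contribute zero (depth or velocity is 0).
Q = Σ qᵢ = 43.56 ft³/s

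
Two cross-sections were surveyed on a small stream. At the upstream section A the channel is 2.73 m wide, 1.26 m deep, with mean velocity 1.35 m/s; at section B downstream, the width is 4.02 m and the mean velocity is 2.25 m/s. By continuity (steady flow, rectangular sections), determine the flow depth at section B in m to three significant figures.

0.513 m

Q = A₁V₁ = (2.73×1.26) × 1.35 = 4.644 m³/s
d₂ = Q/(b₂ V₂) = 4.644/(4.02×2.25) = 0.5134 m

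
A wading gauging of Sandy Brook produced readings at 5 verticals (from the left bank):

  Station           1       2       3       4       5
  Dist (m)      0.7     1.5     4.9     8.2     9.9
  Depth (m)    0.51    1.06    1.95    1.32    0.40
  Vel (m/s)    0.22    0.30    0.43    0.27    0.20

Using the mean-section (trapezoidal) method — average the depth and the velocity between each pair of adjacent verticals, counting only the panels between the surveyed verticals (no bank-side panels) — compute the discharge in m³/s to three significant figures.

Panel 1-2: Δb = 0.8 m, d̄ = (0.51+1.06)/2 = 0.785, v̄ = (0.22+0.30)/2 = 0.26 → q = 0.8×0.785×0.26 = 0.1633 m³/s
Panel 2-3: Δb = 3.4 m, d̄ = (1.06+1.95)/2 = 1.505, v̄ = (0.30+0.43)/2 = 0.365 → q = 3.4×1.505×0.365 = 1.868 m³/s
Panel 3-4: Δb = 3.3 m, d̄ = (1.95+1.32)/2 = 1.635, v̄ = (0.43+0.27)/2 = 0.35 → q = 3.3×1.635×0.35 = 1.888 m³/s
Panel 4-5: Δb = 1.7 m, d̄ = (1.32+0.40)/2 = 0.86, v̄ = (0.27+0.20)/2 = 0.235 → q = 1.7×0.86×0.235 = 0.3436 m³/s
Q = Σ q = 4.263 m³/s

4.26 m³/s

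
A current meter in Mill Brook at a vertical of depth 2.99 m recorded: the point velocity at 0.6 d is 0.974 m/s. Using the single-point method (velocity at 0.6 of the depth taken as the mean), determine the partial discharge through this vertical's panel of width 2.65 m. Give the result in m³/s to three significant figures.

7.72 m³/s

v̄ = v₀.₆ = 0.974 m/s
q = v̄ × d × w = 0.9740 × 2.99 × 2.65 = 7.717 m³/s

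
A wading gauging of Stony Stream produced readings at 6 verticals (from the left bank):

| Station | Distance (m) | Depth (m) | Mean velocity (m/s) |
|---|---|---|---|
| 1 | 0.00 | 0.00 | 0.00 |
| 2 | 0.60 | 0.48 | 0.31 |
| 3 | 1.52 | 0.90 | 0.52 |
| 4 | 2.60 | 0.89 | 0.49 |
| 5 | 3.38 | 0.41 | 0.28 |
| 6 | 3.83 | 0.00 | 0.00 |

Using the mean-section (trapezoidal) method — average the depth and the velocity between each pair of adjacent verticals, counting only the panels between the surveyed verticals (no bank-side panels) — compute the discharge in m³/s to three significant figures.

Panel 1-2: Δb = 0.6 m, d̄ = (0.00+0.48)/2 = 0.24, v̄ = (0.00+0.31)/2 = 0.155 → q = 0.6×0.24×0.155 = 0.02232 m³/s
Panel 2-3: Δb = 0.92 m, d̄ = (0.48+0.90)/2 = 0.69, v̄ = (0.31+0.52)/2 = 0.415 → q = 0.92×0.69×0.415 = 0.2634 m³/s
Panel 3-4: Δb = 1.08 m, d̄ = (0.90+0.89)/2 = 0.895, v̄ = (0.52+0.49)/2 = 0.505 → q = 1.08×0.895×0.505 = 0.4881 m³/s
Panel 4-5: Δb = 0.78 m, d̄ = (0.89+0.41)/2 = 0.65, v̄ = (0.49+0.28)/2 = 0.385 → q = 0.78×0.65×0.385 = 0.1952 m³/s
Panel 5-6: Δb = 0.45 m, d̄ = (0.41+0.00)/2 = 0.205, v̄ = (0.28+0.00)/2 = 0.14 → q = 0.45×0.205×0.14 = 0.01292 m³/s
Q = Σ q = 0.9820 m³/s

0.982 m³/s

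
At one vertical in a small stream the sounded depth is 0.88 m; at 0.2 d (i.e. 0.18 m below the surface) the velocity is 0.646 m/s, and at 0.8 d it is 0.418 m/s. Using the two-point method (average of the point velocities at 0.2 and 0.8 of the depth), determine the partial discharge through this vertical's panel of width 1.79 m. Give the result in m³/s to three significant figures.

0.838 m³/s

v̄ = (0.646 + 0.418) / 2 = 0.5320 m/s
q = v̄ × d × w = 0.5320 × 0.88 × 1.79 = 0.8380 m³/s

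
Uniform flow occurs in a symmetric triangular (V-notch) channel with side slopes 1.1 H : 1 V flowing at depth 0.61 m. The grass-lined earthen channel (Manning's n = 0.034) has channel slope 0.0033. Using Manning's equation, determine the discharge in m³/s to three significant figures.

A = z·y² = 1.1×0.61² = 0.4093 m²
P = 2y√(1+z²) = 2×0.61×√(1+1.1²) = 1.814 m
R = A/P = 0.4093/1.814 = 0.2257 m
Q = (1/n)·A·R^(2/3)·S^(1/2) = (1/0.034) × 0.4093 × 0.2257^(2/3) × 0.0033^(1/2) = 0.2563 m³/s

0.256 m³/s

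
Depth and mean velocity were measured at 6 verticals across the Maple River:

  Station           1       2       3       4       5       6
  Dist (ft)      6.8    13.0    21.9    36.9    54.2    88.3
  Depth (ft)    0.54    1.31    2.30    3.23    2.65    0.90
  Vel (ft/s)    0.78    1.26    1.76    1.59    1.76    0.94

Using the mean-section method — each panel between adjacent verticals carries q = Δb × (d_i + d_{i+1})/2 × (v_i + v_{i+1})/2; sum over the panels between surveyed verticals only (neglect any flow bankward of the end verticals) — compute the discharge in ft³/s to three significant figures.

266 ft³/s

Panel 1-2: Δb = 6.2 ft, d̄ = (0.54+1.31)/2 = 0.925, v̄ = (0.78+1.26)/2 = 1.02 → q = 6.2×0.925×1.02 = 5.850 ft³/s
Panel 2-3: Δb = 8.9 ft, d̄ = (1.31+2.30)/2 = 1.805, v̄ = (1.26+1.76)/2 = 1.51 → q = 8.9×1.805×1.51 = 24.26 ft³/s
Panel 3-4: Δb = 15 ft, d̄ = (2.30+3.23)/2 = 2.765, v̄ = (1.76+1.59)/2 = 1.675 → q = 15×2.765×1.675 = 69.47 ft³/s
Panel 4-5: Δb = 17.3 ft, d̄ = (3.23+2.65)/2 = 2.94, v̄ = (1.59+1.76)/2 = 1.675 → q = 17.3×2.94×1.675 = 85.19 ft³/s
Panel 5-6: Δb = 34.1 ft, d̄ = (2.65+0.90)/2 = 1.775, v̄ = (1.76+0.94)/2 = 1.35 → q = 34.1×1.775×1.35 = 81.71 ft³/s
Q = Σ q = 266.5 ft³/s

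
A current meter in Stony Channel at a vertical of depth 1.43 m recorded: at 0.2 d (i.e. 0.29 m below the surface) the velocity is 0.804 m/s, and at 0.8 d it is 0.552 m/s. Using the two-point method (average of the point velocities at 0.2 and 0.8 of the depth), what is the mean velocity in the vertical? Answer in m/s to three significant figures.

0.678 m/s

v̄ = (0.804 + 0.552) / 2 = 0.6780 m/s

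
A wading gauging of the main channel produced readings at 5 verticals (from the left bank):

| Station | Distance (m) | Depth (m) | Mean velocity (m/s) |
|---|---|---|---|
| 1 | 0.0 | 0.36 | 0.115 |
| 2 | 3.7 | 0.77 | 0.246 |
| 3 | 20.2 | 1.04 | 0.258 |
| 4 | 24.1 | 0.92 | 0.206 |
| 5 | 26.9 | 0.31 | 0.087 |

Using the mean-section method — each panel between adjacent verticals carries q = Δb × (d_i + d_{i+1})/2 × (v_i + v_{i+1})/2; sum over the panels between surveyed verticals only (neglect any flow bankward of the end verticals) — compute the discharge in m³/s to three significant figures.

Panel 1-2: Δb = 3.7 m, d̄ = (0.36+0.77)/2 = 0.565, v̄ = (0.115+0.246)/2 = 0.1805 → q = 3.7×0.565×0.1805 = 0.3773 m³/s
Panel 2-3: Δb = 16.5 m, d̄ = (0.77+1.04)/2 = 0.905, v̄ = (0.246+0.258)/2 = 0.252 → q = 16.5×0.905×0.252 = 3.763 m³/s
Panel 3-4: Δb = 3.9 m, d̄ = (1.04+0.92)/2 = 0.98, v̄ = (0.258+0.206)/2 = 0.232 → q = 3.9×0.98×0.232 = 0.8867 m³/s
Panel 4-5: Δb = 2.8 m, d̄ = (0.92+0.31)/2 = 0.615, v̄ = (0.206+0.087)/2 = 0.1465 → q = 2.8×0.615×0.1465 = 0.2523 m³/s
Q = Σ q = 5.279 m³/s

5.28 m³/s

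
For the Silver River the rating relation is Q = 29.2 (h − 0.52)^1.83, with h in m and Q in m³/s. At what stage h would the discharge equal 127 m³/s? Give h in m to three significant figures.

2.75 m

h − h₀ = (Q/C)^(1/b) = (127/29.2)^(1/1.83) = 2.233 m
h = 0.52 + 2.233 = 2.753 m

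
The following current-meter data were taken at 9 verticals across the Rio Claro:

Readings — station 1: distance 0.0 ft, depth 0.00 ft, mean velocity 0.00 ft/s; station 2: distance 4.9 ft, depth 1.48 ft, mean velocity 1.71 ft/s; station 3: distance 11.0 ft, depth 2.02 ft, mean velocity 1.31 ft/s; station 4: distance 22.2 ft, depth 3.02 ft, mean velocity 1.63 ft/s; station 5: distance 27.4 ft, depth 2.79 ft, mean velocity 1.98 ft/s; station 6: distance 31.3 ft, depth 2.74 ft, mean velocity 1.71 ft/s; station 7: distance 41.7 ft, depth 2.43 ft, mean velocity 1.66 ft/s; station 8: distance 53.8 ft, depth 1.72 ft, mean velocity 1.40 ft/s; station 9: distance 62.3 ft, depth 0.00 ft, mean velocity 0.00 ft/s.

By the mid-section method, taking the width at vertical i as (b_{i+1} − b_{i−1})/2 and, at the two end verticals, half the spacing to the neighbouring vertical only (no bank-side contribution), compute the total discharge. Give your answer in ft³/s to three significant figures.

w_2 = (11.0 − 0.0)/2 = 5.5 ft; q_2 = 1.71 × 1.48 × 5.5 = 13.92 ft³/s
w_3 = (22.2 − 4.9)/2 = 8.65 ft; q_3 = 1.31 × 2.02 × 8.65 = 22.89 ft³/s
w_4 = (27.4 − 11.0)/2 = 8.2 ft; q_4 = 1.63 × 3.02 × 8.2 = 40.37 ft³/s
w_5 = (31.3 − 22.2)/2 = 4.55 ft; q_5 = 1.98 × 2.79 × 4.55 = 25.14 ft³/s
w_6 = (41.7 − 27.4)/2 = 7.15 ft; q_6 = 1.71 × 2.74 × 7.15 = 33.50 ft³/s
w_7 = (53.8 − 31.3)/2 = 11.25 ft; q_7 = 1.66 × 2.43 × 11.25 = 45.38 ft³/s
w_8 = (62.3 − 41.7)/2 = 10.3 ft; q_8 = 1.40 × 1.72 × 10.3 = 24.80 ft³/s
Stations 1, 9 contribute zero (depth or velocity is 0).
Q = Σ qᵢ = 206.0 ft³/s

206 ft³/s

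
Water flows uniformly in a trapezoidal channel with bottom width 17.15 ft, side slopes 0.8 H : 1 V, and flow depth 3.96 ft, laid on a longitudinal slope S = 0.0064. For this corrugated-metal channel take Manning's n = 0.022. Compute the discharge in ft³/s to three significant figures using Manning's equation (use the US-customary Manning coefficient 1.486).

894 ft³/s

A = (b + z·y)·y = (17.15 + 0.8×3.96)×3.96 = 80.46 ft²
P = b + 2y√(1+z²) = 17.15 + 2×3.96×√(1+0.8²) = 27.29 ft
R = A/P = 80.46/27.29 = 2.948 ft
Q = (1.486/n)·A·R^(2/3)·S^(1/2) = (1.486/0.022) × 80.46 × 2.948^(2/3) × 0.0064^(1/2) = 893.9 ft³/s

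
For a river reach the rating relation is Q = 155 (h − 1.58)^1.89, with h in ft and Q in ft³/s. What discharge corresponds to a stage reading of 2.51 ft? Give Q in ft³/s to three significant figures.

Q = 155 × (2.51 − 1.58)^1.89 = 155 × 0.93^1.89 = 135.1 ft³/s

135 ft³/s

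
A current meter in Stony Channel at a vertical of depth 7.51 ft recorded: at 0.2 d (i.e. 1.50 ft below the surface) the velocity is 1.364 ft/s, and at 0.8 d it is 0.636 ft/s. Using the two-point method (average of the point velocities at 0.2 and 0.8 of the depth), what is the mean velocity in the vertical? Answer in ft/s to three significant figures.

1.00 ft/s

v̄ = (1.364 + 0.636) / 2 = 1.000 ft/s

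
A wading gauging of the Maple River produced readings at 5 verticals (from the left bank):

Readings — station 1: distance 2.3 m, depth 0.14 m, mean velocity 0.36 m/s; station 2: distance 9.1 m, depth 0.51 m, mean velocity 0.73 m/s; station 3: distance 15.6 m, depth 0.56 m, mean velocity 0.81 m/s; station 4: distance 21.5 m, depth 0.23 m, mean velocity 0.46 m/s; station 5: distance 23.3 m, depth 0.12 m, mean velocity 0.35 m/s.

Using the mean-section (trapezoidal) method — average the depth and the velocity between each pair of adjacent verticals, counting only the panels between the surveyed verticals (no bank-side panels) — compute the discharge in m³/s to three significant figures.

5.49 m³/s

Panel 1-2: Δb = 6.8 m, d̄ = (0.14+0.51)/2 = 0.325, v̄ = (0.36+0.73)/2 = 0.545 → q = 6.8×0.325×0.545 = 1.204 m³/s
Panel 2-3: Δb = 6.5 m, d̄ = (0.51+0.56)/2 = 0.535, v̄ = (0.73+0.81)/2 = 0.77 → q = 6.5×0.535×0.77 = 2.678 m³/s
Panel 3-4: Δb = 5.9 m, d̄ = (0.56+0.23)/2 = 0.395, v̄ = (0.81+0.46)/2 = 0.635 → q = 5.9×0.395×0.635 = 1.480 m³/s
Panel 4-5: Δb = 1.8 m, d̄ = (0.23+0.12)/2 = 0.175, v̄ = (0.46+0.35)/2 = 0.405 → q = 1.8×0.175×0.405 = 0.1276 m³/s
Q = Σ q = 5.490 m³/s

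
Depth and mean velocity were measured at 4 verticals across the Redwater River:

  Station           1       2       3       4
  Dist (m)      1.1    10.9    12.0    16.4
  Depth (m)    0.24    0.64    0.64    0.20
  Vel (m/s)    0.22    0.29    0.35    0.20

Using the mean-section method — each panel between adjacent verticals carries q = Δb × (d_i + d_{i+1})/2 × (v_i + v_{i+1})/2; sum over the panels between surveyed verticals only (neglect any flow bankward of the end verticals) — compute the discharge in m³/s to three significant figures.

1.83 m³/s

Panel 1-2: Δb = 9.8 m, d̄ = (0.24+0.64)/2 = 0.44, v̄ = (0.22+0.29)/2 = 0.255 → q = 9.8×0.44×0.255 = 1.100 m³/s
Panel 2-3: Δb = 1.1 m, d̄ = (0.64+0.64)/2 = 0.64, v̄ = (0.29+0.35)/2 = 0.32 → q = 1.1×0.64×0.32 = 0.2253 m³/s
Panel 3-4: Δb = 4.4 m, d̄ = (0.64+0.20)/2 = 0.42, v̄ = (0.35+0.20)/2 = 0.275 → q = 4.4×0.42×0.275 = 0.5082 m³/s
Q = Σ q = 1.833 m³/s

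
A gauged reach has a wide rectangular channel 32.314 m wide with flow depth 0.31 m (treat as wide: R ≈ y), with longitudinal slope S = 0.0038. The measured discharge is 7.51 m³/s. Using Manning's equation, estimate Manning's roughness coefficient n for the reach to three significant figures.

A = b·y = 32.314 × 0.31 = 10.02 m²
Wide channel: R ≈ y = 0.31 m
n = (1/Q)·A·R^(2/3)·S^(1/2) = (1/7.51) × 10.02 × 0.4580 × 0.06164 = 0.03766

0.0377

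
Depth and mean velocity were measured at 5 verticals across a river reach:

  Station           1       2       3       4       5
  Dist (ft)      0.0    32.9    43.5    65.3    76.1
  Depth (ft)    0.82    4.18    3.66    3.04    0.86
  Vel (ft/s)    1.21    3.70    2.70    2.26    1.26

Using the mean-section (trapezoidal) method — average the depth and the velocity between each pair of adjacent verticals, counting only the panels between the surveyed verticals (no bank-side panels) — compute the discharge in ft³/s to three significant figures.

Panel 1-2: Δb = 32.9 ft, d̄ = (0.82+4.18)/2 = 2.5, v̄ = (1.21+3.70)/2 = 2.455 → q = 32.9×2.5×2.455 = 201.9 ft³/s
Panel 2-3: Δb = 10.6 ft, d̄ = (4.18+3.66)/2 = 3.92, v̄ = (3.70+2.70)/2 = 3.2 → q = 10.6×3.92×3.2 = 133.0 ft³/s
Panel 3-4: Δb = 21.8 ft, d̄ = (3.66+3.04)/2 = 3.35, v̄ = (2.70+2.26)/2 = 2.48 → q = 21.8×3.35×2.48 = 181.1 ft³/s
Panel 4-5: Δb = 10.8 ft, d̄ = (3.04+0.86)/2 = 1.95, v̄ = (2.26+1.26)/2 = 1.76 → q = 10.8×1.95×1.76 = 37.07 ft³/s
Q = Σ q = 553.1 ft³/s

553 ft³/s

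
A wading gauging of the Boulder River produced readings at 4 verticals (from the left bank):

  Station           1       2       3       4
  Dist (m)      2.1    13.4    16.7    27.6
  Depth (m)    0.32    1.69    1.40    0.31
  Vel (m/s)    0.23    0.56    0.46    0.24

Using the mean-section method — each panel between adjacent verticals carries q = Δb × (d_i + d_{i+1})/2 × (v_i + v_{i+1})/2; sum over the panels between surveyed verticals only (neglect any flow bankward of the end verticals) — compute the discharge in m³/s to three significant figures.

Panel 1-2: Δb = 11.3 m, d̄ = (0.32+1.69)/2 = 1.005, v̄ = (0.23+0.56)/2 = 0.395 → q = 11.3×1.005×0.395 = 4.486 m³/s
Panel 2-3: Δb = 3.3 m, d̄ = (1.69+1.40)/2 = 1.545, v̄ = (0.56+0.46)/2 = 0.51 → q = 3.3×1.545×0.51 = 2.600 m³/s
Panel 3-4: Δb = 10.9 m, d̄ = (1.40+0.31)/2 = 0.855, v̄ = (0.46+0.24)/2 = 0.35 → q = 10.9×0.855×0.35 = 3.262 m³/s
Q = Σ q = 10.35 m³/s

10.3 m³/s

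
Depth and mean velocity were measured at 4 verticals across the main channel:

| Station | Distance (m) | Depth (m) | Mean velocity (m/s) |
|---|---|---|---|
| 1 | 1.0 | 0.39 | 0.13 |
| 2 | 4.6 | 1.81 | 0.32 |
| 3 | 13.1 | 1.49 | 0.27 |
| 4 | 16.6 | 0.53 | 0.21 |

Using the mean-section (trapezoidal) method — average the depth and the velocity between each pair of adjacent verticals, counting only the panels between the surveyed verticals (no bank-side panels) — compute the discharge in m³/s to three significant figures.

Panel 1-2: Δb = 3.6 m, d̄ = (0.39+1.81)/2 = 1.1, v̄ = (0.13+0.32)/2 = 0.225 → q = 3.6×1.1×0.225 = 0.8910 m³/s
Panel 2-3: Δb = 8.5 m, d̄ = (1.81+1.49)/2 = 1.65, v̄ = (0.32+0.27)/2 = 0.295 → q = 8.5×1.65×0.295 = 4.137 m³/s
Panel 3-4: Δb = 3.5 m, d̄ = (1.49+0.53)/2 = 1.01, v̄ = (0.27+0.21)/2 = 0.24 → q = 3.5×1.01×0.24 = 0.8484 m³/s
Q = Σ q = 5.877 m³/s

5.88 m³/s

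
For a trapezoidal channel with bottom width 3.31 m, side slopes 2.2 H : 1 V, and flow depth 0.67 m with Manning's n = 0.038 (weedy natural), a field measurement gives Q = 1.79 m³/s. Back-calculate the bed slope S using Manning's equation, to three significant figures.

0.00117

A = (b + z·y)·y = (3.31 + 2.2×0.67)×0.67 = 3.205 m²
P = b + 2y√(1+z²) = 3.31 + 2×0.67×√(1+2.2²) = 6.548 m
R = A/P = 3.205/6.548 = 0.4895 m
S = (Q·n / (1·A·R^(2/3)))² = (1.79×0.038 / (1×3.205×0.6211))² = 0.001167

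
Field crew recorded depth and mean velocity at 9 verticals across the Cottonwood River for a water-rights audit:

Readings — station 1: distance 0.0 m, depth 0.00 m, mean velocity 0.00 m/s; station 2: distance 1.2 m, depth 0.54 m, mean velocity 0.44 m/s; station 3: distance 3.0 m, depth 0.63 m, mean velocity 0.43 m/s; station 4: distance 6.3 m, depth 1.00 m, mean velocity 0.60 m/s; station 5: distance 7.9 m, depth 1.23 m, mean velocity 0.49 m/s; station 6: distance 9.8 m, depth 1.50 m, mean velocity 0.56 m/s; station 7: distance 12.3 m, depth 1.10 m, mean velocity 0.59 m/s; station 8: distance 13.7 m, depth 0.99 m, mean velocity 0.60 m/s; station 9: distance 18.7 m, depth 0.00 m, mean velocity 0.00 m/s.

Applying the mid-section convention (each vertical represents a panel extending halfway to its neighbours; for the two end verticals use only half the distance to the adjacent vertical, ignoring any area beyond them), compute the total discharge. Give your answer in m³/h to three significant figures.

30900 m³/h

w_2 = (3.0 − 0.0)/2 = 1.5 m; q_2 = 0.44 × 0.54 × 1.5 = 0.3564 m³/s
w_3 = (6.3 − 1.2)/2 = 2.55 m; q_3 = 0.43 × 0.63 × 2.55 = 0.6908 m³/s
w_4 = (7.9 − 3.0)/2 = 2.45 m; q_4 = 0.60 × 1.00 × 2.45 = 1.470 m³/s
w_5 = (9.8 − 6.3)/2 = 1.75 m; q_5 = 0.49 × 1.23 × 1.75 = 1.055 m³/s
w_6 = (12.3 − 7.9)/2 = 2.2 m; q_6 = 0.56 × 1.50 × 2.2 = 1.848 m³/s
w_7 = (13.7 − 9.8)/2 = 1.95 m; q_7 = 0.59 × 1.10 × 1.95 = 1.266 m³/s
w_8 = (18.7 − 12.3)/2 = 3.2 m; q_8 = 0.60 × 0.99 × 3.2 = 1.901 m³/s
Stations 1, 9 contribute zero (depth or velocity is 0).
Q = Σ qᵢ = 8.586 m³/s
= 8.586 × 3600 = 30910 m³/h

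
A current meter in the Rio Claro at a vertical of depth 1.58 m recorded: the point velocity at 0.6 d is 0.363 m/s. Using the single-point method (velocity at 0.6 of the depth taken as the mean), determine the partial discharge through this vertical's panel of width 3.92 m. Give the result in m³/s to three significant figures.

2.25 m³/s

v̄ = v₀.₆ = 0.363 m/s
q = v̄ × d × w = 0.3630 × 1.58 × 3.92 = 2.248 m³/s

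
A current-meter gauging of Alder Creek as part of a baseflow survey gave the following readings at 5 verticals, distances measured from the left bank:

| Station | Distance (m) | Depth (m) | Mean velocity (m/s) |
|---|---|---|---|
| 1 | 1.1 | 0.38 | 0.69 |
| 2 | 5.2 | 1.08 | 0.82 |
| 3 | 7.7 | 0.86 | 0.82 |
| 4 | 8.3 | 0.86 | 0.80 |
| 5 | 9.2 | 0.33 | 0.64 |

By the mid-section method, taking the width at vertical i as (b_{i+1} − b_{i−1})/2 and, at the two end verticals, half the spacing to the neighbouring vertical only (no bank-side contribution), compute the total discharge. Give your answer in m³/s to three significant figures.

5.16 m³/s

w_1 = (5.2 − 1.1)/2 = 2.05 m; q_1 = 0.69 × 0.38 × 2.05 = 0.5375 m³/s
w_2 = (7.7 − 1.1)/2 = 3.3 m; q_2 = 0.82 × 1.08 × 3.3 = 2.922 m³/s
w_3 = (8.3 − 5.2)/2 = 1.55 m; q_3 = 0.82 × 0.86 × 1.55 = 1.093 m³/s
w_4 = (9.2 − 7.7)/2 = 0.75 m; q_4 = 0.80 × 0.86 × 0.75 = 0.5160 m³/s
w_5 = (9.2 − 8.3)/2 = 0.45 m; q_5 = 0.64 × 0.33 × 0.45 = 0.09504 m³/s
Q = Σ qᵢ = 5.164 m³/s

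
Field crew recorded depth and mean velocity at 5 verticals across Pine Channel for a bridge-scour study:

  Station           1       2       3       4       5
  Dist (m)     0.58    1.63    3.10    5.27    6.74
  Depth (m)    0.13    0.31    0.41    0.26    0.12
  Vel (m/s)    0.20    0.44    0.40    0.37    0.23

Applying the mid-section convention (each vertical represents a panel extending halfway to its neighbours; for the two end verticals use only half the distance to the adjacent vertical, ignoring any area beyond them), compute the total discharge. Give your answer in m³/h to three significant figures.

w_1 = (1.63 − 0.58)/2 = 0.525 m; q_1 = 0.20 × 0.13 × 0.525 = 0.01365 m³/s
w_2 = (3.10 − 0.58)/2 = 1.26 m; q_2 = 0.44 × 0.31 × 1.26 = 0.1719 m³/s
w_3 = (5.27 − 1.63)/2 = 1.82 m; q_3 = 0.40 × 0.41 × 1.82 = 0.2985 m³/s
w_4 = (6.74 − 3.10)/2 = 1.82 m; q_4 = 0.37 × 0.26 × 1.82 = 0.1751 m³/s
w_5 = (6.74 − 5.27)/2 = 0.735 m; q_5 = 0.23 × 0.12 × 0.735 = 0.02029 m³/s
Q = Σ qᵢ = 0.6794 m³/s
= 0.6794 × 3600 = 2446 m³/h

2450 m³/h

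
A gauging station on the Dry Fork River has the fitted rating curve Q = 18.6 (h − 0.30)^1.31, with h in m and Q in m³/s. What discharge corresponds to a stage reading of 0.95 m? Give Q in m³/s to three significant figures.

Q = 18.6 × (0.95 − 0.30)^1.31 = 18.6 × 0.65^1.31 = 10.58 m³/s

10.6 m³/s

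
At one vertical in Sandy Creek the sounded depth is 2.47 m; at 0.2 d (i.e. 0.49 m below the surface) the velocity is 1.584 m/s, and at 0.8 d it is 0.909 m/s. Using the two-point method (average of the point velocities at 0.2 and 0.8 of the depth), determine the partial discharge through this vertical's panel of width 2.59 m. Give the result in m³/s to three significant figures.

v̄ = (1.584 + 0.909) / 2 = 1.247 m/s
q = v̄ × d × w = 1.247 × 2.47 × 2.59 = 7.974 m³/s

7.97 m³/s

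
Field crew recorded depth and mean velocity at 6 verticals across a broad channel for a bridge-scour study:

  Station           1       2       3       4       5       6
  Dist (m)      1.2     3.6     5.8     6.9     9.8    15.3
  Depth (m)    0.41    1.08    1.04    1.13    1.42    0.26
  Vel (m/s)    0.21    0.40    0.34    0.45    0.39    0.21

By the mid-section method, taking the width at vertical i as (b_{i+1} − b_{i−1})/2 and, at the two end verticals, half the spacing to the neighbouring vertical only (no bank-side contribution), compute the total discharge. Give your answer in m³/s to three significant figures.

5.17 m³/s

w_1 = (3.6 − 1.2)/2 = 1.2 m; q_1 = 0.21 × 0.41 × 1.2 = 0.1033 m³/s
w_2 = (5.8 − 1.2)/2 = 2.3 m; q_2 = 0.40 × 1.08 × 2.3 = 0.9936 m³/s
w_3 = (6.9 − 3.6)/2 = 1.65 m; q_3 = 0.34 × 1.04 × 1.65 = 0.5834 m³/s
w_4 = (9.8 − 5.8)/2 = 2 m; q_4 = 0.45 × 1.13 × 2 = 1.017 m³/s
w_5 = (15.3 − 6.9)/2 = 4.2 m; q_5 = 0.39 × 1.42 × 4.2 = 2.326 m³/s
w_6 = (15.3 − 9.8)/2 = 2.75 m; q_6 = 0.21 × 0.26 × 2.75 = 0.1502 m³/s
Q = Σ qᵢ = 5.173 m³/s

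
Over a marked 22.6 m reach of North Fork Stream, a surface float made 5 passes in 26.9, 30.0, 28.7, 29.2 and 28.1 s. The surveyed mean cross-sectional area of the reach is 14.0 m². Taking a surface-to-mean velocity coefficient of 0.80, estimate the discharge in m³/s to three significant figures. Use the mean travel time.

8.86 m³/s

t̄ = (26.9 + 30.0 + 28.7 + 29.2 + 28.1) / 5 = 28.58 s
v_surface = L / t̄ = 22.6 / 28.58 = 0.7908 m/s
v_mean = 0.80 × 0.7908 = 0.6326 m/s
Q = A × v_mean = 14.0 × 0.6326 = 8.857 m³/s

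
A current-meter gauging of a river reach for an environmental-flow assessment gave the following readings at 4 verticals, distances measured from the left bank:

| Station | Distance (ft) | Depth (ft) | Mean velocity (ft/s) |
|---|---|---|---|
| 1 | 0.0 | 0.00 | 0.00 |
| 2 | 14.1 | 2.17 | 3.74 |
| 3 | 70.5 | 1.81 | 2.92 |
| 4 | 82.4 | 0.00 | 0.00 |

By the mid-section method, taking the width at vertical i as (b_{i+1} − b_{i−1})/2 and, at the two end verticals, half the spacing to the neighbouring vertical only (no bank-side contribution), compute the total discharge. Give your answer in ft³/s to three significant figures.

467 ft³/s

w_2 = (70.5 − 0.0)/2 = 35.25 ft; q_2 = 3.74 × 2.17 × 35.25 = 286.1 ft³/s
w_3 = (82.4 − 14.1)/2 = 34.15 ft; q_3 = 2.92 × 1.81 × 34.15 = 180.5 ft³/s
Stations 1, 4 contribute zero (depth or velocity is 0).
Q = Σ qᵢ = 466.6 ft³/s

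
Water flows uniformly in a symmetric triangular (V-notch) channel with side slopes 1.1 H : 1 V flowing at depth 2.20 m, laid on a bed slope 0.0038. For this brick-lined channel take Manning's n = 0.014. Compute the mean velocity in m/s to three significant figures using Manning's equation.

A = z·y² = 1.1×2.20² = 5.324 m²
P = 2y√(1+z²) = 2×2.20×√(1+1.1²) = 6.541 m
R = A/P = 5.324/6.541 = 0.8139 m
Q = (1/n)·A·R^(2/3)·S^(1/2) = (1/0.014) × 5.324 × 0.8139^(2/3) × 0.0038^(1/2) = 20.44 m³/s
V = Q/A = 20.44/5.324 = 3.838 m/s

3.84 m/s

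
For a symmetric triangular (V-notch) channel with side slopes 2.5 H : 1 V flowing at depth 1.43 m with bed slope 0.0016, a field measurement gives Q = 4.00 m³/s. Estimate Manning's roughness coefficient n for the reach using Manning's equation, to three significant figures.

A = z·y² = 2.5×1.43² = 5.112 m²
P = 2y√(1+z²) = 2×1.43×√(1+2.5²) = 7.701 m
R = A/P = 5.112/7.701 = 0.6639 m
n = (1/Q)·A·R^(2/3)·S^(1/2) = (1/4.00) × 5.112 × 0.7610 × 0.04000 = 0.03890

0.0389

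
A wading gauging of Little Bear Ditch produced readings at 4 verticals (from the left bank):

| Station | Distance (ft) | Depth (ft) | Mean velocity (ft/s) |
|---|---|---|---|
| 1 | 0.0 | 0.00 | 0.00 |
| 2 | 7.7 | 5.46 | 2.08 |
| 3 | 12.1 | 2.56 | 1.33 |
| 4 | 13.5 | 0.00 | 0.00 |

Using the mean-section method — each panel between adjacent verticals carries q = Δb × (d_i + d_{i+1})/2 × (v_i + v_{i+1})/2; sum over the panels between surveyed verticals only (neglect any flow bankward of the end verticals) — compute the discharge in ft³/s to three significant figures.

53.1 ft³/s

Panel 1-2: Δb = 7.7 ft, d̄ = (0.00+5.46)/2 = 2.73, v̄ = (0.00+2.08)/2 = 1.04 → q = 7.7×2.73×1.04 = 21.86 ft³/s
Panel 2-3: Δb = 4.4 ft, d̄ = (5.46+2.56)/2 = 4.01, v̄ = (2.08+1.33)/2 = 1.705 → q = 4.4×4.01×1.705 = 30.08 ft³/s
Panel 3-4: Δb = 1.4 ft, d̄ = (2.56+0.00)/2 = 1.28, v̄ = (1.33+0.00)/2 = 0.665 → q = 1.4×1.28×0.665 = 1.192 ft³/s
Q = Σ q = 53.14 ft³/s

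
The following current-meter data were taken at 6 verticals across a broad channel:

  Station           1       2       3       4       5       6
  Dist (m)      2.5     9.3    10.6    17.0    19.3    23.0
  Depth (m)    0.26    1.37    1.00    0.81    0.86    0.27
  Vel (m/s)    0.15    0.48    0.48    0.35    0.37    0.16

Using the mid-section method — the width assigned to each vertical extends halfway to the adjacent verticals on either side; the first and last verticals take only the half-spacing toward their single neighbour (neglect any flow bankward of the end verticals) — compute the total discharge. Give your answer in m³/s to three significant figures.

6.91 m³/s

w_1 = (9.3 − 2.5)/2 = 3.4 m; q_1 = 0.15 × 0.26 × 3.4 = 0.1326 m³/s
w_2 = (10.6 − 2.5)/2 = 4.05 m; q_2 = 0.48 × 1.37 × 4.05 = 2.663 m³/s
w_3 = (17.0 − 9.3)/2 = 3.85 m; q_3 = 0.48 × 1.00 × 3.85 = 1.848 m³/s
w_4 = (19.3 − 10.6)/2 = 4.35 m; q_4 = 0.35 × 0.81 × 4.35 = 1.233 m³/s
w_5 = (23.0 − 17.0)/2 = 3 m; q_5 = 0.37 × 0.86 × 3 = 0.9546 m³/s
w_6 = (23.0 − 19.3)/2 = 1.85 m; q_6 = 0.16 × 0.27 × 1.85 = 0.07992 m³/s
Q = Σ qᵢ = 6.912 m³/s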